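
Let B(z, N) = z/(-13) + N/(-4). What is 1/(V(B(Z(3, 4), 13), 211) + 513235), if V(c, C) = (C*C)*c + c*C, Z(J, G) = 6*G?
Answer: 13/3708560 ≈ 3.5054e-6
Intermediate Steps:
B(z, N) = -N/4 - z/13 (B(z, N) = z*(-1/13) + N*(-¼) = -z/13 - N/4 = -N/4 - z/13)
V(c, C) = C*c + c*C² (V(c, C) = C²*c + C*c = c*C² + C*c = C*c + c*C²)
1/(V(B(Z(3, 4), 13), 211) + 513235) = 1/(211*(-¼*13 - 6*4/13)*(1 + 211) + 513235) = 1/(211*(-13/4 - 1/13*24)*212 + 513235) = 1/(211*(-13/4 - 24/13)*212 + 513235) = 1/(211*(-265/52)*212 + 513235) = 1/(-2963495/13 + 513235) = 1/(3708560/13) = 13/3708560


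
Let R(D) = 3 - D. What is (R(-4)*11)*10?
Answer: 770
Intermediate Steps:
(R(-4)*11)*10 = ((3 - 1*(-4))*11)*10 = ((3 + 4)*11)*10 = (7*11)*10 = 77*10 = 770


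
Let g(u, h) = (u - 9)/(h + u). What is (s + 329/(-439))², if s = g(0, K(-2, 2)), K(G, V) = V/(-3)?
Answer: 125328025/770884 ≈ 162.58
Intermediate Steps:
K(G, V) = -V/3 (K(G, V) = V*(-⅓) = -V/3)
g(u, h) = (-9 + u)/(h + u)
s = 27/2 (s = (-9 + 0)/(-⅓*2 + 0) = -9/(-⅔ + 0) = -9/(-⅔) = -3/2*(-9) = 27/2 ≈ 13.500)
(s + 329/(-439))² = (27/2 + 329/(-439))² = (27/2 + 329*(-1/439))² = (27/2 - 329/439)² = (11195/878)² = 125328025/770884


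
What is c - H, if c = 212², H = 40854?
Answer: 4090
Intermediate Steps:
c = 44944
c - H = 44944 - 1*40854 = 44944 - 40854 = 4090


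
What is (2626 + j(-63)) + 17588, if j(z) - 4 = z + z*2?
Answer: 20029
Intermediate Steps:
j(z) = 4 + 3*z (j(z) = 4 + (z + z*2) = 4 + (z + 2*z) = 4 + 3*z)
(2626 + j(-63)) + 17588 = (2626 + (4 + 3*(-63))) + 17588 = (2626 + (4 - 189)) + 17588 = (2626 - 185) + 17588 = 2441 + 17588 = 20029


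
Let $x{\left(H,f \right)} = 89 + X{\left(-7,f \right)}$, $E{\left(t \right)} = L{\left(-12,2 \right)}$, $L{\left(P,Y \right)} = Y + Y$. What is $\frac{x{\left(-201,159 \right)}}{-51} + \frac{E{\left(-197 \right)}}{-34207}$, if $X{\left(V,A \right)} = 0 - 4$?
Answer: $- \frac{171047}{102621} \approx -1.6668$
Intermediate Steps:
$L{\left(P,Y \right)} = 2 Y$
$E{\left(t \right)} = 4$ ($E{\left(t \right)} = 2 \cdot 2 = 4$)
$X{\left(V,A \right)} = -4$ ($X{\left(V,A \right)} = 0 - 4 = -4$)
$x{\left(H,f \right)} = 85$ ($x{\left(H,f \right)} = 89 - 4 = 85$)
$\frac{x{\left(-201,159 \right)}}{-51} + \frac{E{\left(-197 \right)}}{-34207} = \frac{85}{-51} + \frac{4}{-34207} = 85 \left(- \frac{1}{51}\right) + 4 \left(- \frac{1}{34207}\right) = - \frac{5}{3} - \frac{4}{34207} = - \frac{171047}{102621}$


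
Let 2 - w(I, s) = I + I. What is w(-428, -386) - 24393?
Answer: -23535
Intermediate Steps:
w(I, s) = 2 - 2*I (w(I, s) = 2 - (I + I) = 2 - 2*I)
w(-428, -386) - 24393 = (2 - 2*(-428)) - 24393 = (2 + 856) - 24393 = 858 - 24393 = -23535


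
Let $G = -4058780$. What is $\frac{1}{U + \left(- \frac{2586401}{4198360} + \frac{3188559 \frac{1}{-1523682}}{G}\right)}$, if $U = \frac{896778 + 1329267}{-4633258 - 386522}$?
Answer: $- \frac{411404497707930738510}{435884913567893728127} \approx -0.94384$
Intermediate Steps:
$U = - \frac{148403}{334652}$ ($U = \frac{2226045}{-5019780} = 2226045 \left(- \frac{1}{5019780}\right) = - \frac{148403}{334652} \approx -0.44345$)
$\frac{1}{U + \left(- \frac{2586401}{4198360} + \frac{3188559 \frac{1}{-1523682}}{G}\right)} = \frac{1}{- \frac{148403}{334652} - \left(\frac{2586401}{4198360} - \frac{3188559 \frac{1}{-1523682}}{-4058780}\right)} = \frac{1}{- \frac{148403}{334652} - \left(\frac{2586401}{4198360} - 3188559 \left(- \frac{1}{1523682}\right) \left(- \frac{1}{4058780}\right)\right)} = \frac{1}{- \frac{148403}{334652} - \frac{6058727471926973}{9834801470373540}} = \frac{1}{- \frac{435884913567893728127}{411404497707930738510}} = - \frac{411404497707930738510}{435884913567893728127}$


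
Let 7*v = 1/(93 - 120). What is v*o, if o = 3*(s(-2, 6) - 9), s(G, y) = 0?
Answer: ⅐ ≈ 0.14286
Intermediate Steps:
v = -1/189 (v = 1/(7*(93 - 120)) = (⅐)/(-27) = (⅐)*(-1/27) = -1/189 ≈ -0.0052910)
o = -27 (o = 3*(0 - 9) = 3*(-9) = -27)
v*o = -1/189*(-27) = ⅐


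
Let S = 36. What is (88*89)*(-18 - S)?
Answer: -422928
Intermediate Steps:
(88*89)*(-18 - S) = (88*89)*(-18 - 1*36) = 7832*(-18 - 36) = 7832*(-54) = -422928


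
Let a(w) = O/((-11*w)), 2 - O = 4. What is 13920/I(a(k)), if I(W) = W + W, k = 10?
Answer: 382800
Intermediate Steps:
O = -2 (O = 2 - 1*4 = 2 - 4 = -2)
a(w) = 2/(11*w) (a(w) = -2*(-1/(11*w)) = -(-2)/(11*w) = 2/(11*w))
I(W) = 2*W
13920/I(a(k)) = 13920/((2*((2/11)/10))) = 13920/((2*((2/11)*(⅒)))) = 13920/((2*(1/55))) = 13920/(2/55) = 13920*(55/2) = 382800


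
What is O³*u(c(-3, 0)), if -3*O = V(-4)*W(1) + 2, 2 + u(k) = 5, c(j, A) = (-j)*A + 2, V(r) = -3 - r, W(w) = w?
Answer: -3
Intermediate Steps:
c(j, A) = 2 - A*j (c(j, A) = -A*j + 2 = 2 - A*j)
u(k) = 3 (u(k) = -2 + 5 = 3)
O = -1 (O = -((-3 - 1*(-4))*1 + 2)/3 = -((-3 + 4)*1 + 2)/3 = -(1*1 + 2)/3 = -(1 + 2)/3 = -⅓*3 = -1)
O³*u(c(-3, 0)) = (-1)³*3 = -1*3 = -3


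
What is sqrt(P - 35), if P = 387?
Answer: 4*sqrt(22) ≈ 18.762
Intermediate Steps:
sqrt(P - 35) = sqrt(387 - 35) = sqrt(352) = 4*sqrt(22)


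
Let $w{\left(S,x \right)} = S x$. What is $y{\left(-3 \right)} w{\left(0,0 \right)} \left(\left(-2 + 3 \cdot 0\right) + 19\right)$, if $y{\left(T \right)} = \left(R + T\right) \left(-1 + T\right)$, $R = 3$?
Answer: $0$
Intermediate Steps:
$y{\left(T \right)} = \left(-1 + T\right) \left(3 + T\right)$ ($y{\left(T \right)} = \left(3 + T\right) \left(-1 + T\right) = \left(-1 + T\right) \left(3 + T\right)$)
$y{\left(-3 \right)} w{\left(0,0 \right)} \left(\left(-2 + 3 \cdot 0\right) + 19\right) = \left(-3 + \left(-3\right)^{2} + 2 \left(-3\right)\right) 0 \cdot 0 \left(\left(-2 + 3 \cdot 0\right) + 19\right) = \left(-3 + 9 - 6\right) 0 \left(\left(-2 + 0\right) + 19\right) = 0 \cdot 0 \left(-2 + 19\right) = 0 \cdot 17 = 0$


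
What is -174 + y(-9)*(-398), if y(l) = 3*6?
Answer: -7338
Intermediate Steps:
y(l) = 18
-174 + y(-9)*(-398) = -174 + 18*(-398) = -174 - 7164 = -7338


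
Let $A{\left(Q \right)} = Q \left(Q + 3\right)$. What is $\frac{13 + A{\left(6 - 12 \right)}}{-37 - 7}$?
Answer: $- \frac{31}{44} \approx -0.70455$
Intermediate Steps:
$A{\left(Q \right)} = Q \left(3 + Q\right)$
$\frac{13 + A{\left(6 - 12 \right)}}{-37 - 7} = \frac{13 + \left(6 - 12\right) \left(3 + \left(6 - 12\right)\right)}{-37 - 7} = \frac{13 + \left(6 - 12\right) \left(3 + \left(6 - 12\right)\right)}{-44} = - \frac{13 - 6 \left(3 - 6\right)}{44} = - \frac{13 - -18}{44} = - \frac{13 + 18}{44} = \left(- \frac{1}{44}\right) 31 = - \frac{31}{44}$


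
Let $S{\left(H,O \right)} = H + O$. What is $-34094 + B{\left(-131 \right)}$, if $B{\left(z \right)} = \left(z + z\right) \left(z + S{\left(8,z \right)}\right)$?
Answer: $32454$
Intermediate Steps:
$B{\left(z \right)} = 2 z \left(8 + 2 z\right)$ ($B{\left(z \right)} = \left(z + z\right) \left(z + \left(8 + z\right)\right) = 2 z \left(8 + 2 z\right)$)
$-34094 + B{\left(-131 \right)} = -34094 + 4 \left(-131\right) \left(4 - 131\right) = -34094 + 4 \left(-131\right) \left(-127\right) = -34094 + 66548 = 32454$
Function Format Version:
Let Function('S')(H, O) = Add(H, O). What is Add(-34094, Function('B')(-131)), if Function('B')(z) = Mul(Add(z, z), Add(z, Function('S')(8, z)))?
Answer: 32454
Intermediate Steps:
Function('B')(z) = Mul(2, z, Add(8, Mul(2, z))) (Function('B')(z) = Mul(Add(z, z), Add(z, Add(8, z))) = Mul(Mul(2, z), Add(8, Mul(2, z))) = Mul(2, z, Add(8, Mul(2, z))))
Add(-34094, Function('B')(-131)) = Add(-34094, Mul(4, -131, Add(4, -131))) = Add(-34094, Mul(4, -131, -127)) = Add(-34094, 66548) = 32454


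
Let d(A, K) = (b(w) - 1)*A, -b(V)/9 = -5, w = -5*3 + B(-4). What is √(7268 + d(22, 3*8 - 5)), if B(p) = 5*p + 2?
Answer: 2*√2059 ≈ 90.752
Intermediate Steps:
B(p) = 2 + 5*p
w = -33 (w = -5*3 + (2 + 5*(-4)) = -15 + (2 - 20) = -15 - 18 = -33)
b(V) = 45 (b(V) = -9*(-5) = 45)
d(A, K) = 44*A (d(A, K) = (45 - 1)*A = 44*A)
√(7268 + d(22, 3*8 - 5)) = √(7268 + 44*22) = √(7268 + 968) = √8236 = 2*√2059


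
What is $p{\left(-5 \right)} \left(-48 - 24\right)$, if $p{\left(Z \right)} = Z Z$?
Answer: $-1800$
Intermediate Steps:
$p{\left(Z \right)} = Z^{2}$
$p{\left(-5 \right)} \left(-48 - 24\right) = \left(-5\right)^{2} \left(-48 - 24\right) = 25 \left(-72\right) = -1800$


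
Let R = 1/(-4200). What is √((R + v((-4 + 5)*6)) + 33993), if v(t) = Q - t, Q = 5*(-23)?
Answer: √5975020758/420 ≈ 184.04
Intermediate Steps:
Q = -115
R = -1/4200 ≈ -0.00023810
v(t) = -115 - t
√((R + v((-4 + 5)*6)) + 33993) = √((-1/4200 + (-115 - (-4 + 5)*6)) + 33993) = √((-1/4200 + (-115 - 6)) + 33993) = √((-1/4200 - 121) + 33993) = √(-508201/4200 + 33993) = √(142262399/4200) = √5975020758/420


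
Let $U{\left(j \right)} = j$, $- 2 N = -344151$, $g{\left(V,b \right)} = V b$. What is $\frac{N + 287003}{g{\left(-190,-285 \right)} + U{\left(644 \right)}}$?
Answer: $\frac{918157}{109588} \approx 8.3783$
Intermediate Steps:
$N = \frac{344151}{2}$ ($N = \left(- \frac{1}{2}\right) \left(-344151\right) = \frac{344151}{2} \approx 1.7208 \cdot 10^{5}$)
$\frac{N + 287003}{g{\left(-190,-285 \right)} + U{\left(644 \right)}} = \frac{\frac{344151}{2} + 287003}{\left(-190\right) \left(-285\right) + 644} = \frac{918157}{2 \left(54150 + 644\right)} = \frac{918157}{2 \cdot 54794} = \frac{918157}{2} \cdot \frac{1}{54794} = \frac{918157}{109588}$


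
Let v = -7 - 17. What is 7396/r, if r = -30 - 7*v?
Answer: 3698/69 ≈ 53.594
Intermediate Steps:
v = -24
r = 138 (r = -30 - 7*(-24) = -30 + 168 = 138)
7396/r = 7396/138 = 7396*(1/138) = 3698/69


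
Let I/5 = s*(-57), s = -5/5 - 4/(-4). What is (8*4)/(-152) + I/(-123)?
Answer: -4/19 ≈ -0.21053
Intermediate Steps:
s = 0 (s = -5*1/5 - 4*(-1/4) = -1 + 1 = 0)
I = 0 (I = 5*(0*(-57)) = 5*0 = 0)
(8*4)/(-152) + I/(-123) = (8*4)/(-152) + 0/(-123) = 32*(-1/152) + 0*(-1/123) = -4/19 + 0 = -4/19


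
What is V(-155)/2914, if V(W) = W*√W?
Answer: -5*I*√155/94 ≈ -0.66223*I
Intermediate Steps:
V(W) = W^(3/2)
V(-155)/2914 = (-155)^(3/2)/2914 = -155*I*√155*(1/2914) = -5*I*√155/94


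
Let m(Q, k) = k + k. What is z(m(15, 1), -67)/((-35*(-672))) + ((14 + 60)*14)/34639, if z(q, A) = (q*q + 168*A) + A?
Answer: -2501443/5542240 ≈ -0.45134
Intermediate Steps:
m(Q, k) = 2*k
z(q, A) = q² + 169*A (z(q, A) = (q² + 168*A) + A = q² + 169*A)
z(m(15, 1), -67)/((-35*(-672))) + ((14 + 60)*14)/34639 = ((2*1)² + 169*(-67))/((-35*(-672))) + ((14 + 60)*14)/34639 = (2² - 11323)/23520 + (74*14)*(1/34639) = (4 - 11323)*(1/23520) + 1036*(1/34639) = -11319*1/23520 + 1036/34639 = -77/160 + 1036/34639 = -2501443/5542240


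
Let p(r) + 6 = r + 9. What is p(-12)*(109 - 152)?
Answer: 387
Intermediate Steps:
p(r) = 3 + r (p(r) = -6 + (r + 9) = -6 + (9 + r) = 3 + r)
p(-12)*(109 - 152) = (3 - 12)*(109 - 152) = -9*(-43) = 387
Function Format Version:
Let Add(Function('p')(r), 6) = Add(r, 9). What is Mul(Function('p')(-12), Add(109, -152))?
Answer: 387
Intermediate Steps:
Function('p')(r) = Add(3, r) (Function('p')(r) = Add(-6, Add(r, 9)) = Add(-6, Add(9, r)) = Add(3, r))
Mul(Function('p')(-12), Add(109, -152)) = Mul(Add(3, -12), Add(109, -152)) = Mul(-9, -43) = 387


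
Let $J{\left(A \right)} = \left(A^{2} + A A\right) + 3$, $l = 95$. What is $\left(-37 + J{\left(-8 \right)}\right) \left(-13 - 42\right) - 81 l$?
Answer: $-12865$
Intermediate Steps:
$J{\left(A \right)} = 3 + 2 A^{2}$ ($J{\left(A \right)} = \left(A^{2} + A^{2}\right) + 3 = 2 A^{2} + 3 = 3 + 2 A^{2}$)
$\left(-37 + J{\left(-8 \right)}\right) \left(-13 - 42\right) - 81 l = \left(-37 + \left(3 + 2 \left(-8\right)^{2}\right)\right) \left(-13 - 42\right) - 7695 = \left(-37 + \left(3 + 2 \cdot 64\right)\right) \left(-55\right) - 7695 = \left(-37 + \left(3 + 128\right)\right) \left(-55\right) - 7695 = \left(-37 + 131\right) \left(-55\right) - 7695 = 94 \left(-55\right) - 7695 = -5170 - 7695 = -12865$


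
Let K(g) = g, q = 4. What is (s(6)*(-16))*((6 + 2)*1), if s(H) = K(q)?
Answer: -512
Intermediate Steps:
s(H) = 4
(s(6)*(-16))*((6 + 2)*1) = (4*(-16))*((6 + 2)*1) = -512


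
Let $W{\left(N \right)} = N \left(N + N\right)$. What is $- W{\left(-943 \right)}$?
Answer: $-1778498$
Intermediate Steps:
$W{\left(N \right)} = 2 N^{2}$ ($W{\left(N \right)} = N 2 N = 2 N^{2}$)
$- W{\left(-943 \right)} = - 2 \left(-943\right)^{2} = - 2 \cdot 889249 = \left(-1\right) 1778498 = -1778498$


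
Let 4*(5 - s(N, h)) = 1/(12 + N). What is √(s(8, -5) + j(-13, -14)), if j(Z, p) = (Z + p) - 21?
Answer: I*√17205/20 ≈ 6.5584*I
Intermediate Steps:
j(Z, p) = -21 + Z + p
s(N, h) = 5 - 1/(4*(12 + N))
√(s(8, -5) + j(-13, -14)) = √((239 + 20*8)/(4*(12 + 8)) + (-21 - 13 - 14)) = √((¼)*(239 + 160)/20 - 48) = √((¼)*(1/20)*399 - 48) = √(399/80 - 48) = √(-3441/80) = I*√17205/20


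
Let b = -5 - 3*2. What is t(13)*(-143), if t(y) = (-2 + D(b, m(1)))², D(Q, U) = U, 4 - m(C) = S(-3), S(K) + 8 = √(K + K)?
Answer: -13442 + 2860*I*√6 ≈ -13442.0 + 7005.5*I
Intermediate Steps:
S(K) = -8 + √2*√K (S(K) = -8 + √(K + K) = -8 + √(2*K) = -8 + √2*√K)
m(C) = 12 - I*√6 (m(C) = 4 - (-8 + √2*√(-3)) = 4 - (-8 + √2*(I*√3)) = 4 - (-8 + I*√6) = 4 + (8 - I*√6) = 12 - I*√6)
b = -11 (b = -5 - 6 = -11)
t(y) = (10 - I*√6)² (t(y) = (-2 + (12 - I*√6))² = (10 - I*√6)²)
t(13)*(-143) = (10 - I*√6)²*(-143) = -143*(10 - I*√6)²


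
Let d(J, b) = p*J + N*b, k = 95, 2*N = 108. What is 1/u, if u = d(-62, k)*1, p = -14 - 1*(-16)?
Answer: 1/5006 ≈ 0.00019976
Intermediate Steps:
N = 54 (N = (½)*108 = 54)
p = 2 (p = -14 + 16 = 2)
d(J, b) = 2*J + 54*b
u = 5006 (u = (2*(-62) + 54*95)*1 = (-124 + 5130)*1 = 5006*1 = 5006)
1/u = 1/5006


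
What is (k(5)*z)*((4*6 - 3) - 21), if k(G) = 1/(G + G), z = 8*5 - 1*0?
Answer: 0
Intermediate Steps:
z = 40 (z = 40 + 0 = 40)
k(G) = 1/(2*G)
(k(5)*z)*((4*6 - 3) - 21) = (((1/2)/5)*40)*((4*6 - 3) - 21) = (((1/2)*(1/5))*40)*((24 - 3) - 21) = ((1/10)*40)*(21 - 21) = 4*0 = 0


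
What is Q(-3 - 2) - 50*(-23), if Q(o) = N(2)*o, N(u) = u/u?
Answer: 1145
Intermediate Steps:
N(u) = 1
Q(o) = o (Q(o) = 1*o = o)
Q(-3 - 2) - 50*(-23) = (-3 - 2) - 50*(-23) = -5 + 1150 = 1145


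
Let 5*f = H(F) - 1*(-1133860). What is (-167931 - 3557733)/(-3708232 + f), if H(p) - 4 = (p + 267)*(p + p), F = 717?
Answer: 77618/66651 ≈ 1.1645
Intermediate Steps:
H(p) = 4 + 2*p*(267 + p) (H(p) = 4 + (p + 267)*(p + p) = 4 + (267 + p)*(2*p) = 4 + 2*p*(267 + p))
f = 508984 (f = ((4 + 2*717**2 + 534*717) - 1*(-1133860))/5 = ((4 + 2*514089 + 382878) + 1133860)/5 = ((4 + 1028178 + 382878) + 1133860)/5 = (1411060 + 1133860)/5 = (1/5)*2544920 = 508984)
(-167931 - 3557733)/(-3708232 + f) = (-167931 - 3557733)/(-3708232 + 508984) = -3725664/(-3199248) = -3725664*(-1/3199248) = 77618/66651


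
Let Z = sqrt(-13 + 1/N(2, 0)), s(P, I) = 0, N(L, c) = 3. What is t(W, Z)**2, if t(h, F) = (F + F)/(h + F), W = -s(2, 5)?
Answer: 4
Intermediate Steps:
W = 0 (W = -1*0 = 0)
Z = I*sqrt(114)/3 (Z = sqrt(-13 + 1/3) = sqrt(-38/3) = I*sqrt(114)/3 ≈ 3.559*I)
t(h, F) = 2*F/(F + h) (t(h, F) = (2*F)/(F + h) = 2*F/(F + h))
t(W, Z)**2 = (2*(I*sqrt(114)/3)/(I*sqrt(114)/3 + 0))**2 = (2*(I*sqrt(114)/3)/((I*sqrt(114)/3)))**2 = (2*(I*sqrt(114)/3)*(-I*sqrt(114)/38))**2 = 2**2 = 4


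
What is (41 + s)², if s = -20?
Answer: 441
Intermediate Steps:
(41 + s)² = (41 - 20)² = 21² = 441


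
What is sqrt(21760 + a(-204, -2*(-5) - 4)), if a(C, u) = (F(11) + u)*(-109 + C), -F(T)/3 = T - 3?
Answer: sqrt(27394) ≈ 165.51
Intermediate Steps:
F(T) = 9 - 3*T (F(T) = -3*(T - 3) = -3*(-3 + T) = 9 - 3*T)
a(C, u) = (-109 + C)*(-24 + u) (a(C, u) = ((9 - 3*11) + u)*(-109 + C) = ((9 - 33) + u)*(-109 + C) = (-24 + u)*(-109 + C) = (-109 + C)*(-24 + u))
sqrt(21760 + a(-204, -2*(-5) - 4)) = sqrt(21760 + (2616 - 109*(-2*(-5) - 4) - 24*(-204) - 204*(-2*(-5) - 4))) = sqrt(21760 + (2616 - 109*(10 - 4) + 4896 - 204*(10 - 4))) = sqrt(21760 + (2616 - 109*6 + 4896 - 204*6)) = sqrt(21760 + (2616 - 654 + 4896 - 1224)) = sqrt(21760 + 5634) = sqrt(27394)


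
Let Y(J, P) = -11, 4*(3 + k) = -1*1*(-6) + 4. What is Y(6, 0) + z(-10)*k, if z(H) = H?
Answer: -6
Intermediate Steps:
k = -1/2 (k = -3 + (-1*1*(-6) + 4)/4 = -3 + (-1*(-6) + 4)/4 = -3 + (6 + 4)/4 = -3 + (1/4)*10 = -3 + 5/2 = -1/2 ≈ -0.50000)
Y(6, 0) + z(-10)*k = -11 - 10*(-1/2) = -11 + 5 = -6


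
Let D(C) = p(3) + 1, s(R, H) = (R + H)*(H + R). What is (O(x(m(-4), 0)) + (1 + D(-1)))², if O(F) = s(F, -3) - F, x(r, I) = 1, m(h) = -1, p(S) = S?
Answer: 64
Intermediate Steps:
s(R, H) = (H + R)² (s(R, H) = (H + R)*(H + R) = (H + R)²)
D(C) = 4 (D(C) = 3 + 1 = 4)
O(F) = (-3 + F)² - F
(O(x(m(-4), 0)) + (1 + D(-1)))² = (((-3 + 1)² - 1*1) + (1 + 4))² = (((-2)² - 1) + 5)² = ((4 - 1) + 5)² = (3 + 5)² = 8² = 64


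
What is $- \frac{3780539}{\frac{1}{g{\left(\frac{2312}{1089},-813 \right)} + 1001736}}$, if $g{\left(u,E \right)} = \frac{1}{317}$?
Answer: $- \frac{1200511342758707}{317} \approx -3.7871 \cdot 10^{12}$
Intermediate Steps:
$g{\left(u,E \right)} = \frac{1}{317}$
$- \frac{3780539}{\frac{1}{g{\left(\frac{2312}{1089},-813 \right)} + 1001736}} = - \frac{3780539}{\frac{1}{\frac{1}{317} + 1001736}} = - \frac{3780539}{\frac{1}{\frac{317550313}{317}}} = - \frac{3780539}{\frac{317}{317550313}} = \left(-3780539\right) \frac{317550313}{317} = - \frac{1200511342758707}{317}$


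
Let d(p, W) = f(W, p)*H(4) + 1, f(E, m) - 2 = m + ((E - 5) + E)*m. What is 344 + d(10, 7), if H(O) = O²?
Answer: 1977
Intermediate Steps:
f(E, m) = 2 + m + m*(-5 + 2*E) (f(E, m) = 2 + (m + ((E - 5) + E)*m) = 2 + (m + ((-5 + E) + E)*m) = 2 + (m + (-5 + 2*E)*m) = 2 + (m + m*(-5 + 2*E)) = 2 + m + m*(-5 + 2*E))
d(p, W) = 33 - 64*p + 32*W*p (d(p, W) = (2 - 4*p + 2*W*p)*4² + 1 = (2 - 4*p + 2*W*p)*16 + 1 = (32 - 64*p + 32*W*p) + 1 = 33 - 64*p + 32*W*p)
344 + d(10, 7) = 344 + (33 - 64*10 + 32*7*10) = 344 + (33 - 640 + 2240) = 344 + 1633 = 1977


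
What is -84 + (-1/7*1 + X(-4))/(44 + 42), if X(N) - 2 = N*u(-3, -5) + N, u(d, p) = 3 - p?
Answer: -50807/602 ≈ -84.397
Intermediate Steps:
X(N) = 2 + 9*N (X(N) = 2 + (N*(3 - 1*(-5)) + N) = 2 + (N*(3 + 5) + N) = 2 + (N*8 + N) = 2 + (8*N + N) = 2 + 9*N)
-84 + (-1/7*1 + X(-4))/(44 + 42) = -84 + (-1/7*1 + (2 + 9*(-4)))/(44 + 42) = -84 + (-1*⅐*1 + (2 - 36))/86 = -84 + (-⅐*1 - 34)/86 = -84 + (-⅐ - 34)/86 = -84 + (1/86)*(-239/7) = -84 - 239/602 = -50807/602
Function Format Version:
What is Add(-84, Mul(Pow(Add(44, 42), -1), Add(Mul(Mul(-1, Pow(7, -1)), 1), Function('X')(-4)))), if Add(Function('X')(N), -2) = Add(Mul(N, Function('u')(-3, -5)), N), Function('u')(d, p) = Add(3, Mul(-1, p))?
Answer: Rational(-50807, 602) ≈ -84.397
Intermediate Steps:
Function('X')(N) = Add(2, Mul(9, N)) (Function('X')(N) = Add(2, Add(Mul(N, Add(3, Mul(-1, -5))), N)) = Add(2, Add(Mul(N, Add(3, 5)), N)) = Add(2, Add(Mul(N, 8), N)) = Add(2, Add(Mul(8, N), N)) = Add(2, Mul(9, N)))
Add(-84, Mul(Pow(Add(44, 42), -1), Add(Mul(Mul(-1, Pow(7, -1)), 1), Function('X')(-4)))) = Add(-84, Mul(Pow(Add(44, 42), -1), Add(Mul(Mul(-1, Pow(7, -1)), 1), Add(2, Mul(9, -4))))) = Add(-84, Mul(Pow(86, -1), Add(Mul(Mul(-1, Rational(1, 7)), 1), Add(2, -36)))) = Add(-84, Mul(Rational(1, 86), Add(Mul(Rational(-1, 7), 1), -34))) = Add(-84, Mul(Rational(1, 86), Add(Rational(-1, 7), -34))) = Add(-84, Mul(Rational(1, 86), Rational(-239, 7))) = Add(-84, Rational(-239, 602)) = Rational(-50807, 602)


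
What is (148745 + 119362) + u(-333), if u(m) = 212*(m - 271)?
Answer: 140059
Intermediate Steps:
u(m) = -57452 + 212*m (u(m) = 212*(-271 + m) = -57452 + 212*m)
(148745 + 119362) + u(-333) = (148745 + 119362) + (-57452 + 212*(-333)) = 268107 + (-57452 - 70596) = 268107 - 128048 = 140059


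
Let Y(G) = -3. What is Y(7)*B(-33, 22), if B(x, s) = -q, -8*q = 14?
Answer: -21/4 ≈ -5.2500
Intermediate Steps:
q = -7/4 (q = -⅛*14 = -7/4 ≈ -1.7500)
B(x, s) = 7/4 (B(x, s) = -1*(-7/4) = 7/4)
Y(7)*B(-33, 22) = -3*7/4 = -21/4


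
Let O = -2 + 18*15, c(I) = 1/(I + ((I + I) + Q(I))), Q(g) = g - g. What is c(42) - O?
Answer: -33767/126 ≈ -267.99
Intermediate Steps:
Q(g) = 0
c(I) = 1/(3*I) (c(I) = 1/(I + ((I + I) + 0)) = 1/(I + (2*I + 0)) = 1/(I + 2*I) = 1/(3*I))
O = 268 (O = -2 + 270 = 268)
c(42) - O = (⅓)/42 - 1*268 = (⅓)*(1/42) - 268 = 1/126 - 268 = -33767/126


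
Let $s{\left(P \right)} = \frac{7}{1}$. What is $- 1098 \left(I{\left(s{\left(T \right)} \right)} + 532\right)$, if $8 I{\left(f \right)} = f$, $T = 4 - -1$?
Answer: $- \frac{2340387}{4} \approx -5.851 \cdot 10^{5}$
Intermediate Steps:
$T = 5$ ($T = 4 + 1 = 5$)
$s{\left(P \right)} = 7$ ($s{\left(P \right)} = 7 \cdot 1 = 7$)
$I{\left(f \right)} = \frac{f}{8}$
$- 1098 \left(I{\left(s{\left(T \right)} \right)} + 532\right) = - 1098 \left(\frac{1}{8} \cdot 7 + 532\right) = - 1098 \left(\frac{7}{8} + 532\right) = \left(-1098\right) \frac{4263}{8} = - \frac{2340387}{4}$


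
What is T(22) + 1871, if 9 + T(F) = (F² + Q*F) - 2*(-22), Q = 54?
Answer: 3578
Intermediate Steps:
T(F) = 35 + F² + 54*F (T(F) = -9 + ((F² + 54*F) - 2*(-22)) = -9 + ((F² + 54*F) + 44) = -9 + (44 + F² + 54*F) = 35 + F² + 54*F)
T(22) + 1871 = (35 + 22² + 54*22) + 1871 = (35 + 484 + 1188) + 1871 = 1707 + 1871 = 3578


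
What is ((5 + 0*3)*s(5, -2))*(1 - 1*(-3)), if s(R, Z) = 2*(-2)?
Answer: -80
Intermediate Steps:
s(R, Z) = -4
((5 + 0*3)*s(5, -2))*(1 - 1*(-3)) = ((5 + 0*3)*(-4))*(1 - 1*(-3)) = ((5 + 0)*(-4))*(1 + 3) = (5*(-4))*4 = -20*4 = -80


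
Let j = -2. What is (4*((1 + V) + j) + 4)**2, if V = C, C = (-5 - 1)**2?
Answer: 20736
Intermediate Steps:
C = 36 (C = (-6)**2 = 36)
V = 36
(4*((1 + V) + j) + 4)**2 = (4*((1 + 36) - 2) + 4)**2 = (4*(37 - 2) + 4)**2 = (4*35 + 4)**2 = (140 + 4)**2 = 144**2 = 20736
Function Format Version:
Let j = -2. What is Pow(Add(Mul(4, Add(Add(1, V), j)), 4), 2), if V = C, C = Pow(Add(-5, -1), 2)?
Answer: 20736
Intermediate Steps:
C = 36 (C = Pow(-6, 2) = 36)
V = 36
Pow(Add(Mul(4, Add(Add(1, V), j)), 4), 2) = Pow(Add(Mul(4, Add(Add(1, 36), -2)), 4), 2) = Pow(Add(Mul(4, Add(37, -2)), 4), 2) = Pow(Add(Mul(4, 35), 4), 2) = Pow(Add(140, 4), 2) = Pow(144, 2) = 20736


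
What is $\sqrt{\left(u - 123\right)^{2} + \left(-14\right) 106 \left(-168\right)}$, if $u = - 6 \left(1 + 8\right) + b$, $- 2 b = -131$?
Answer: $\frac{\sqrt{1046977}}{2} \approx 511.61$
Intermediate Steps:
$b = \frac{131}{2}$ ($b = \left(- \frac{1}{2}\right) \left(-131\right) = \frac{131}{2} \approx 65.5$)
$u = \frac{23}{2}$ ($u = - 6 \left(1 + 8\right) + \frac{131}{2} = \left(-6\right) 9 + \frac{131}{2} = -54 + \frac{131}{2} = \frac{23}{2} \approx 11.5$)
$\sqrt{\left(u - 123\right)^{2} + \left(-14\right) 106 \left(-168\right)} = \sqrt{\left(\frac{23}{2} - 123\right)^{2} + \left(-14\right) 106 \left(-168\right)} = \sqrt{\left(- \frac{223}{2}\right)^{2} - -249312} = \sqrt{\frac{49729}{4} + 249312} = \sqrt{\frac{1046977}{4}} = \frac{\sqrt{1046977}}{2}$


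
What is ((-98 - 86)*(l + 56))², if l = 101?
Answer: 834516544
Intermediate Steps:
((-98 - 86)*(l + 56))² = ((-98 - 86)*(101 + 56))² = (-184*157)² = (-28888)² = 834516544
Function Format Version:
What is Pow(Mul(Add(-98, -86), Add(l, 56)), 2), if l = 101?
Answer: 834516544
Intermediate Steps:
Pow(Mul(Add(-98, -86), Add(l, 56)), 2) = Pow(Mul(Add(-98, -86), Add(101, 56)), 2) = Pow(Mul(-184, 157), 2) = Pow(-28888, 2) = 834516544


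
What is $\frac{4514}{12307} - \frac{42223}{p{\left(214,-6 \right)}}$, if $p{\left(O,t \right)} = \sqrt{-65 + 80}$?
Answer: $\frac{4514}{12307} - \frac{42223 \sqrt{15}}{15} \approx -10902.0$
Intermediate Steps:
$p{\left(O,t \right)} = \sqrt{15}$
$\frac{4514}{12307} - \frac{42223}{p{\left(214,-6 \right)}} = \frac{4514}{12307} - \frac{42223}{\sqrt{15}} = 4514 \cdot \frac{1}{12307} - 42223 \frac{\sqrt{15}}{15} = \frac{4514}{12307} - \frac{42223 \sqrt{15}}{15}$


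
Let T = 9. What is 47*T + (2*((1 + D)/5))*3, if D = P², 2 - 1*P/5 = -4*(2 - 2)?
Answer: 2721/5 ≈ 544.20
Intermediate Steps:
P = 10 (P = 10 - (-20)*(2 - 2) = 10 - (-20)*0 = 10 - 5*0 = 10 + 0 = 10)
D = 100 (D = 10² = 100)
47*T + (2*((1 + D)/5))*3 = 47*9 + (2*((1 + 100)/5))*3 = 423 + (2*(101*(⅕)))*3 = 423 + (2*(101/5))*3 = 423 + (202/5)*3 = 423 + 606/5 = 2721/5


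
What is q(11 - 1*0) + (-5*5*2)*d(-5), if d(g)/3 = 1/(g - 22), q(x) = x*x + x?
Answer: 1238/9 ≈ 137.56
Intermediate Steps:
q(x) = x + x**2 (q(x) = x**2 + x = x + x**2)
d(g) = 3/(-22 + g) (d(g) = 3/(g - 22) = 3/(-22 + g))
q(11 - 1*0) + (-5*5*2)*d(-5) = (11 - 1*0)*(1 + (11 - 1*0)) + (-5*5*2)*(3/(-22 - 5)) = (11 + 0)*(1 + (11 + 0)) + (-25*2)*(3/(-27)) = 11*(1 + 11) - 150*(-1)/27 = 11*12 - 50*(-1/9) = 132 + 50/9 = 1238/9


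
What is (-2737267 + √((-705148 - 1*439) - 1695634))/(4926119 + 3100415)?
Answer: -2737267/8026534 + I*√2401221/8026534 ≈ -0.34103 + 0.00019306*I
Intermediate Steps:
(-2737267 + √((-705148 - 1*439) - 1695634))/(4926119 + 3100415) = (-2737267 + √((-705148 - 439) - 1695634))/8026534 = (-2737267 + √(-705587 - 1695634))*(1/8026534) = (-2737267 + √(-2401221))*(1/8026534) = (-2737267 + I*√2401221)*(1/8026534) = -2737267/8026534 + I*√2401221/8026534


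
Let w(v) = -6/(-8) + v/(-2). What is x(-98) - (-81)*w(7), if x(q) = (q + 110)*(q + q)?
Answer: -10299/4 ≈ -2574.8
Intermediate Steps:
w(v) = 3/4 - v/2 (w(v) = -6*(-1/8) + v*(-1/2) = 3/4 - v/2)
x(q) = 2*q*(110 + q) (x(q) = (110 + q)*(2*q) = 2*q*(110 + q))
x(-98) - (-81)*w(7) = 2*(-98)*(110 - 98) - (-81)*(3/4 - 1/2*7) = 2*(-98)*12 - (-81)*(3/4 - 7/2) = -2352 - (-81)*(-11)/4 = -2352 - 1*891/4 = -2352 - 891/4 = -10299/4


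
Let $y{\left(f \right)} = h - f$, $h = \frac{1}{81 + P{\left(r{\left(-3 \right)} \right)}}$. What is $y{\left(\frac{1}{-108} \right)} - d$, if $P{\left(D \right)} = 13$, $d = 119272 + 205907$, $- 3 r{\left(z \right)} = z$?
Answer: $- \frac{1650608503}{5076} \approx -3.2518 \cdot 10^{5}$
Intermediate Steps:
$r{\left(z \right)} = - \frac{z}{3}$
$d = 325179$
$h = \frac{1}{94}$ ($h = \frac{1}{81 + 13} = \frac{1}{94} \approx 0.010638$)
$y{\left(f \right)} = \frac{1}{94} - f$
$y{\left(\frac{1}{-108} \right)} - d = \left(\frac{1}{94} - \frac{1}{-108}\right) - 325179 = \left(\frac{1}{94} - - \frac{1}{108}\right) - 325179 = \left(\frac{1}{94} + \frac{1}{108}\right) - 325179 = \frac{101}{5076} - 325179 = - \frac{1650608503}{5076}$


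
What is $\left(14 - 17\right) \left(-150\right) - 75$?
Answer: $375$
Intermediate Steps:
$\left(14 - 17\right) \left(-150\right) - 75 = \left(-3\right) \left(-150\right) - 75 = 450 - 75 = 375$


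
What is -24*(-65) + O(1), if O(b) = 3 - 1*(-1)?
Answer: 1564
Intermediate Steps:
O(b) = 4 (O(b) = 3 + 1 = 4)
-24*(-65) + O(1) = -24*(-65) + 4 = 1560 + 4 = 1564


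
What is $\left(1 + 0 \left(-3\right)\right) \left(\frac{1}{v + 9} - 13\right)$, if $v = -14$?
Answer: $- \frac{66}{5} \approx -13.2$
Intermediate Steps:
$\left(1 + 0 \left(-3\right)\right) \left(\frac{1}{v + 9} - 13\right) = \left(1 + 0 \left(-3\right)\right) \left(\frac{1}{-14 + 9} - 13\right) = \left(1 + 0\right) \left(\frac{1}{-5} - 13\right) = 1 \left(- \frac{1}{5} - 13\right) = 1 \left(- \frac{66}{5}\right) = - \frac{66}{5}$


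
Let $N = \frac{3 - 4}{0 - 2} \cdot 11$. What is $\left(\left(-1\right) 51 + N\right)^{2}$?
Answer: $\frac{8281}{4} \approx 2070.3$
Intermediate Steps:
$N = \frac{11}{2}$ ($N = - \frac{1}{-2} \cdot 11 = \left(-1\right) \left(- \frac{1}{2}\right) 11 = \frac{1}{2} \cdot 11 = \frac{11}{2} \approx 5.5$)
$\left(\left(-1\right) 51 + N\right)^{2} = \left(\left(-1\right) 51 + \frac{11}{2}\right)^{2} = \left(-51 + \frac{11}{2}\right)^{2} = \left(- \frac{91}{2}\right)^{2} = \frac{8281}{4}$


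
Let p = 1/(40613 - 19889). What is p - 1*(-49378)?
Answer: 1023309673/20724 ≈ 49378.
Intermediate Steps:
p = 1/20724 ≈ 4.8253e-5
p - 1*(-49378) = 1/20724 - 1*(-49378) = 1/20724 + 49378 = 1023309673/20724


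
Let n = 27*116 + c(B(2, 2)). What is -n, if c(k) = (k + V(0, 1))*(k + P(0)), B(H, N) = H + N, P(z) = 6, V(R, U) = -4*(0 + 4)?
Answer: -3012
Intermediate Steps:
V(R, U) = -16 (V(R, U) = -4*4 = -16)
c(k) = (-16 + k)*(6 + k) (c(k) = (k - 16)*(k + 6) = (-16 + k)*(6 + k))
n = 3012 (n = 27*116 + (-96 + (2 + 2)² - 10*(2 + 2)) = 3132 + (-96 + 4² - 10*4) = 3132 + (-96 + 16 - 40) = 3132 - 120 = 3012)
-n = -1*3012 = -3012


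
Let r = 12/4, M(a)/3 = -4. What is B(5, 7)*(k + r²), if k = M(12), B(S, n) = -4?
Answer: 12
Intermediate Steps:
M(a) = -12 (M(a) = 3*(-4) = -12)
r = 3 (r = 12*(¼) = 3)
k = -12
B(5, 7)*(k + r²) = -4*(-12 + 3²) = -4*(-12 + 9) = -4*(-3) = 12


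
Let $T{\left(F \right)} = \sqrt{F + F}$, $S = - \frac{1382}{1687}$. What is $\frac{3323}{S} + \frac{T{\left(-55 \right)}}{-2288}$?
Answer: $- \frac{5605901}{1382} - \frac{i \sqrt{110}}{2288} \approx -4056.4 - 0.004584 i$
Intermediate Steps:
$S = - \frac{1382}{1687}$ ($S = \left(-1382\right) \frac{1}{1687} = - \frac{1382}{1687} \approx -0.81921$)
$T{\left(F \right)} = \sqrt{2} \sqrt{F}$ ($T{\left(F \right)} = \sqrt{2 F} = \sqrt{2} \sqrt{F}$)
$\frac{3323}{S} + \frac{T{\left(-55 \right)}}{-2288} = \frac{3323}{- \frac{1382}{1687}} + \frac{\sqrt{2} \sqrt{-55}}{-2288} = 3323 \left(- \frac{1687}{1382}\right) + \sqrt{2} i \sqrt{55} \left(- \frac{1}{2288}\right) = - \frac{5605901}{1382} + i \sqrt{110} \left(- \frac{1}{2288}\right) = - \frac{5605901}{1382} - \frac{i \sqrt{110}}{2288}$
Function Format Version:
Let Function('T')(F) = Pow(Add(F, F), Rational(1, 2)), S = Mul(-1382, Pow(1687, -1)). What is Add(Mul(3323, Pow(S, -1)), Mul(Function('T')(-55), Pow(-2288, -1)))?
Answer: Add(Rational(-5605901, 1382), Mul(Rational(-1, 2288), I, Pow(110, Rational(1, 2)))) ≈ Add(-4056.4, Mul(-0.0045840, I))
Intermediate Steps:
S = Rational(-1382, 1687) (S = Mul(-1382, Rational(1, 1687)) = Rational(-1382, 1687) ≈ -0.81921)
Function('T')(F) = Mul(Pow(2, Rational(1, 2)), Pow(F, Rational(1, 2))) (Function('T')(F) = Pow(Mul(2, F), Rational(1, 2)) = Mul(Pow(2, Rational(1, 2)), Pow(F, Rational(1, 2))))
Add(Mul(3323, Pow(S, -1)), Mul(Function('T')(-55), Pow(-2288, -1))) = Add(Mul(3323, Pow(Rational(-1382, 1687), -1)), Mul(Mul(Pow(2, Rational(1, 2)), Pow(-55, Rational(1, 2))), Pow(-2288, -1))) = Add(Mul(3323, Rational(-1687, 1382)), Mul(Mul(Pow(2, Rational(1, 2)), Mul(I, Pow(55, Rational(1, 2)))), Rational(-1, 2288))) = Add(Rational(-5605901, 1382), Mul(Mul(I, Pow(110, Rational(1, 2))), Rational(-1, 2288))) = Add(Rational(-5605901, 1382), Mul(Rational(-1, 2288), I, Pow(110, Rational(1, 2))))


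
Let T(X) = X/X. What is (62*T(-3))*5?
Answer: 310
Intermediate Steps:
T(X) = 1
(62*T(-3))*5 = (62*1)*5 = 62*5 = 310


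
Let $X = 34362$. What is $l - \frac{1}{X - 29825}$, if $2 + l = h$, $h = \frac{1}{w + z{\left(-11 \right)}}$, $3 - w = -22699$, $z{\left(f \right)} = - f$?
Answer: $- \frac{206115938}{103048881} \approx -2.0002$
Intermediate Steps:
$w = 22702$ ($w = 3 - -22699 = 3 + 22699 = 22702$)
$h = \frac{1}{22713}$ ($h = \frac{1}{22702 - -11} = \frac{1}{22702 + 11} = \frac{1}{22713} \approx 4.4028 \cdot 10^{-5}$)
$l = - \frac{45425}{22713}$ ($l = -2 + \frac{1}{22713} = - \frac{45425}{22713} \approx -2.0$)
$l - \frac{1}{X - 29825} = - \frac{45425}{22713} - \frac{1}{34362 - 29825} = - \frac{45425}{22713} - \frac{1}{4537} = - \frac{206115938}{103048881}$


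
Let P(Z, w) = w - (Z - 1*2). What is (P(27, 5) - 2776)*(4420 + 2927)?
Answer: -20542212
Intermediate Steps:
P(Z, w) = 2 + w - Z (P(Z, w) = w - (Z - 2) = w - (-2 + Z) = w + (2 - Z) = 2 + w - Z)
(P(27, 5) - 2776)*(4420 + 2927) = ((2 + 5 - 1*27) - 2776)*(4420 + 2927) = ((2 + 5 - 27) - 2776)*7347 = (-20 - 2776)*7347 = -2796*7347 = -20542212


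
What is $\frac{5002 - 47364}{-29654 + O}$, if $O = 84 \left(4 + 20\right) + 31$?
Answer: $\frac{42362}{27607} \approx 1.5345$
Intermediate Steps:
$O = 2047$ ($O = 84 \cdot 24 + 31 = 2016 + 31 = 2047$)
$\frac{5002 - 47364}{-29654 + O} = \frac{5002 - 47364}{-29654 + 2047} = - \frac{42362}{-27607} = \left(-42362\right) \left(- \frac{1}{27607}\right) = \frac{42362}{27607}$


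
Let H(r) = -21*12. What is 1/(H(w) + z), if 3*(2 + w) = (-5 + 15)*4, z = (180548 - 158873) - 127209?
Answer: -1/105786 ≈ -9.4530e-6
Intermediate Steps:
z = -105534 (z = 21675 - 127209 = -105534)
w = 34/3 (w = -2 + ((-5 + 15)*4)/3 = -2 + (10*4)/3 = -2 + (⅓)*40 = -2 + 40/3 = 34/3 ≈ 11.333)
H(r) = -252
1/(H(w) + z) = 1/(-252 - 105534) = 1/(-105786) = -1/105786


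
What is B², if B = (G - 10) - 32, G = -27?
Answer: 4761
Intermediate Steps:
B = -69 (B = (-27 - 10) - 32 = -37 - 32 = -69)
B² = (-69)² = 4761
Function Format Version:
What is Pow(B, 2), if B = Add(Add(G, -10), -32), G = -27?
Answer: 4761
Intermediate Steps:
B = -69 (B = Add(Add(-27, -10), -32) = Add(-37, -32) = -69)
Pow(B, 2) = Pow(-69, 2) = 4761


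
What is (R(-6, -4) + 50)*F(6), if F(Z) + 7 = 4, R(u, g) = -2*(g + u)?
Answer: -210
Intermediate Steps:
R(u, g) = -2*g - 2*u
F(Z) = -3 (F(Z) = -7 + 4 = -3)
(R(-6, -4) + 50)*F(6) = ((-2*(-4) - 2*(-6)) + 50)*(-3) = ((8 + 12) + 50)*(-3) = (20 + 50)*(-3) = 70*(-3) = -210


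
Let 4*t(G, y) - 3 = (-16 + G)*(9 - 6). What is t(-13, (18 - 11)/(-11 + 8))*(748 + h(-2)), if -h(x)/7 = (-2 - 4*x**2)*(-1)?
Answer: -13062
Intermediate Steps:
h(x) = -14 - 28*x**2 (h(x) = -7*(-2 - 4*x**2)*(-1) = -7*(2 + 4*x**2) = -14 - 28*x**2)
t(G, y) = -45/4 + 3*G/4 (t(G, y) = 3/4 + ((-16 + G)*(9 - 6))/4 = 3/4 + ((-16 + G)*3)/4 = 3/4 + (-48 + 3*G)/4 = 3/4 + (-12 + 3*G/4) = -45/4 + 3*G/4)
t(-13, (18 - 11)/(-11 + 8))*(748 + h(-2)) = (-45/4 + (3/4)*(-13))*(748 + (-14 - 28*(-2)**2)) = (-45/4 - 39/4)*(748 + (-14 - 28*4)) = -21*(748 + (-14 - 112)) = -21*(748 - 126) = -21*622 = -13062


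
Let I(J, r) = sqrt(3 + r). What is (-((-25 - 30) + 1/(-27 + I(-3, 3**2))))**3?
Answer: 2276006628880/13651919 + 3114498896*sqrt(3)/122867271 ≈ 1.6676e+5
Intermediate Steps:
(-((-25 - 30) + 1/(-27 + I(-3, 3**2))))**3 = (-((-25 - 30) + 1/(-27 + sqrt(3 + 3**2))))**3 = (-(-55 + 1/(-27 + sqrt(3 + 9))))**3 = (-(-55 + 1/(-27 + sqrt(12))))**3 = (-(-55 + 1/(-27 + 2*sqrt(3))))**3 = (55 - 1/(-27 + 2*sqrt(3)))**3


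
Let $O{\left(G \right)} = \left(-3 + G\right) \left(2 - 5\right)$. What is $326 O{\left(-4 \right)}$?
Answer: $6846$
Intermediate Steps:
$O{\left(G \right)} = 9 - 3 G$ ($O{\left(G \right)} = \left(-3 + G\right) \left(-3\right) = 9 - 3 G$)
$326 O{\left(-4 \right)} = 326 \left(9 - -12\right) = 326 \left(9 + 12\right) = 326 \cdot 21 = 6846$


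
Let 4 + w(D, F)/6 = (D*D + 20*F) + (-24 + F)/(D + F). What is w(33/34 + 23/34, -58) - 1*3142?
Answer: -1398290492/138431 ≈ -10101.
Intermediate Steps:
w(D, F) = -24 + 6*D**2 + 120*F + 6*(-24 + F)/(D + F) (w(D, F) = -24 + 6*((D*D + 20*F) + (-24 + F)/(D + F)) = -24 + 6*((D**2 + 20*F) + (-24 + F)/(D + F)) = -24 + 6*(D**2 + 20*F + (-24 + F)/(D + F)) = -24 + (6*D**2 + 120*F + 6*(-24 + F)/(D + F)) = -24 + 6*D**2 + 120*F + 6*(-24 + F)/(D + F))
w(33/34 + 23/34, -58) - 1*3142 = 6*(-24 + (33/34 + 23/34)**3 - 4*(33/34 + 23/34) - 3*(-58) + 20*(-58)**2 - 58*(33/34 + 23/34)**2 + 20*(33/34 + 23/34)*(-58))/((33/34 + 23/34) - 58) - 1*3142 = 6*(-24 + (33*(1/34) + 23*(1/34))**3 - 4*(33*(1/34) + 23*(1/34)) + 174 + 20*3364 - 58*(33*(1/34) + 23*(1/34))**2 + 20*(33*(1/34) + 23*(1/34))*(-58))/((33*(1/34) + 23*(1/34)) - 58) - 3142 = 6*(-24 + (33/34 + 23/34)**3 - 4*(33/34 + 23/34) + 174 + 67280 - 58*(33/34 + 23/34)**2 + 20*(33/34 + 23/34)*(-58))/((33/34 + 23/34) - 58) - 3142 = 6*(-24 + (28/17)**3 - 4*28/17 + 174 + 67280 - 58*(28/17)**2 + 20*(28/17)*(-58))/(28/17 - 58) - 3142 = 6*(-24 + 21952/4913 - 112/17 + 174 + 67280 - 58*784/289 - 32480/17)/(-958/17) - 3142 = 6*(-17/958)*(-24 + 21952/4913 - 112/17 + 174 + 67280 - 45472/289 - 32480/17) - 3142 = 6*(-17/958)*(321113430/4913) - 3142 = -963340290/138431 - 3142 = -1398290492/138431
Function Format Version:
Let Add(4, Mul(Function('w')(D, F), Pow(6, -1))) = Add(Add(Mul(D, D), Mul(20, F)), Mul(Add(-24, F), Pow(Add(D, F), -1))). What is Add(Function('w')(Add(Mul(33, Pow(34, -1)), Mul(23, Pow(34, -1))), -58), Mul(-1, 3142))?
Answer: Rational(-1398290492, 138431) ≈ -10101.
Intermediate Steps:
Function('w')(D, F) = Add(-24, Mul(6, Pow(D, 2)), Mul(120, F), Mul(6, Pow(Add(D, F), -1), Add(-24, F))) (Function('w')(D, F) = Add(-24, Mul(6, Add(Add(Mul(D, D), Mul(20, F)), Mul(Add(-24, F), Pow(Add(D, F), -1))))) = Add(-24, Mul(6, Add(Add(Pow(D, 2), Mul(20, F)), Mul(Pow(Add(D, F), -1), Add(-24, F))))) = Add(-24, Mul(6, Add(Pow(D, 2), Mul(20, F), Mul(Pow(Add(D, F), -1), Add(-24, F))))) = Add(-24, Add(Mul(6, Pow(D, 2)), Mul(120, F), Mul(6, Pow(Add(D, F), -1), Add(-24, F)))) = Add(-24, Mul(6, Pow(D, 2)), Mul(120, F), Mul(6, Pow(Add(D, F), -1), Add(-24, F))))
Add(Function('w')(Add(Mul(33, Pow(34, -1)), Mul(23, Pow(34, -1))), -58), Mul(-1, 3142)) = Add(Mul(6, Pow(Add(Add(Mul(33, Pow(34, -1)), Mul(23, Pow(34, -1))), -58), -1), Add(-24, Pow(Add(Mul(33, Pow(34, -1)), Mul(23, Pow(34, -1))), 3), Mul(-4, Add(Mul(33, Pow(34, -1)), Mul(23, Pow(34, -1)))), Mul(-3, -58), Mul(20, Pow(-58, 2)), Mul(-58, Pow(Add(Mul(33, Pow(34, -1)), Mul(23, Pow(34, -1))), 2)), Mul(20, Add(Mul(33, Pow(34, -1)), Mul(23, Pow(34, -1))), -58))), Mul(-1, 3142)) = Add(Mul(6, Pow(Add(Add(Mul(33, Rational(1, 34)), Mul(23, Rational(1, 34))), -58), -1), Add(-24, Pow(Add(Mul(33, Rational(1, 34)), Mul(23, Rational(1, 34))), 3), Mul(-4, Add(Mul(33, Rational(1, 34)), Mul(23, Rational(1, 34)))), 174, Mul(20, 3364), Mul(-58, Pow(Add(Mul(33, Rational(1, 34)), Mul(23, Rational(1, 34))), 2)), Mul(20, Add(Mul(33, Rational(1, 34)), Mul(23, Rational(1, 34))), -58))), -3142) = Add(Mul(6, Pow(Add(Add(Rational(33, 34), Rational(23, 34)), -58), -1), Add(-24, Pow(Add(Rational(33, 34), Rational(23, 34)), 3), Mul(-4, Add(Rational(33, 34), Rational(23, 34))), 174, 67280, Mul(-58, Pow(Add(Rational(33, 34), Rational(23, 34)), 2)), Mul(20, Add(Rational(33, 34), Rational(23, 34)), -58))), -3142) = Add(Mul(6, Pow(Add(Rational(28, 17), -58), -1), Add(-24, Pow(Rational(28, 17), 3), Mul(-4, Rational(28, 17)), 174, 67280, Mul(-58, Pow(Rational(28, 17), 2)), Mul(20, Rational(28, 17), -58))), -3142) = Add(Mul(6, Pow(Rational(-958, 17), -1), Add(-24, Rational(21952, 4913), Rational(-112, 17), 174, 67280, Mul(-58, Rational(784, 289)), Rational(-32480, 17))), -3142) = Add(Mul(6, Rational(-17, 958), Add(-24, Rational(21952, 4913), Rational(-112, 17), 174, 67280, Rational(-45472, 289), Rational(-32480, 17))), -3142) = Add(Mul(6, Rational(-17, 958), Rational(321113430, 4913)), -3142) = Add(Rational(-963340290, 138431), -3142) = Rational(-1398290492, 138431)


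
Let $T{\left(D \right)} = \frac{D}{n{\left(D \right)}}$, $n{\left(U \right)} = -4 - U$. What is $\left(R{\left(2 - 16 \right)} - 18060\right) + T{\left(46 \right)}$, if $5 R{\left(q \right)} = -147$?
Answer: $- \frac{452258}{25} \approx -18090.0$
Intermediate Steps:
$T{\left(D \right)} = \frac{D}{-4 - D}$
$R{\left(q \right)} = - \frac{147}{5}$ ($R{\left(q \right)} = \frac{1}{5} \left(-147\right) = - \frac{147}{5}$)
$\left(R{\left(2 - 16 \right)} - 18060\right) + T{\left(46 \right)} = \left(- \frac{147}{5} - 18060\right) - \frac{46}{4 + 46} = - \frac{90447}{5} - \frac{46}{50} = - \frac{90447}{5} - 46 \cdot \frac{1}{50} = - \frac{90447}{5} - \frac{23}{25} = - \frac{452258}{25}$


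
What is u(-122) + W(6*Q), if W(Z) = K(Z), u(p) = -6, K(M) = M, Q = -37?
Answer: -228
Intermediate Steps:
W(Z) = Z
u(-122) + W(6*Q) = -6 + 6*(-37) = -6 - 222 = -228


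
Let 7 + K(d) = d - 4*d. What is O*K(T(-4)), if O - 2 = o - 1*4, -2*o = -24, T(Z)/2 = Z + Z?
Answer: 410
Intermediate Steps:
T(Z) = 4*Z (T(Z) = 2*(Z + Z) = 2*(2*Z) = 4*Z)
o = 12 (o = -½*(-24) = 12)
O = 10 (O = 2 + (12 - 1*4) = 2 + (12 - 4) = 2 + 8 = 10)
K(d) = -7 - 3*d (K(d) = -7 + (d - 4*d) = -7 - 3*d)
O*K(T(-4)) = 10*(-7 - 12*(-4)) = 10*(-7 - 3*(-16)) = 10*(-7 + 48) = 10*41 = 410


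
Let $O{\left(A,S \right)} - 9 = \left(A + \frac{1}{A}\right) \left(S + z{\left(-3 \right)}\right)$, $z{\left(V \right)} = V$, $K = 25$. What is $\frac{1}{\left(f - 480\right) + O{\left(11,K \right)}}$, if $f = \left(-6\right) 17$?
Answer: $- \frac{1}{329} \approx -0.0030395$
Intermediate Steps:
$f = -102$
$O{\left(A,S \right)} = 9 + \left(-3 + S\right) \left(A + \frac{1}{A}\right)$ ($O{\left(A,S \right)} = 9 + \left(A + \frac{1}{A}\right) \left(S - 3\right) = 9 + \left(A + \frac{1}{A}\right) \left(-3 + S\right) = 9 + \left(-3 + S\right) \left(A + \frac{1}{A}\right)$)
$\frac{1}{\left(f - 480\right) + O{\left(11,K \right)}} = \frac{1}{\left(-102 - 480\right) + \frac{-3 + 25 + 11 \left(9 - 33 + 11 \cdot 25\right)}{11}} = \frac{1}{\left(-102 - 480\right) + \frac{-3 + 25 + 11 \left(9 - 33 + 275\right)}{11}} = \frac{1}{-582 + \frac{-3 + 25 + 11 \cdot 251}{11}} = \frac{1}{-582 + \frac{-3 + 25 + 2761}{11}} = \frac{1}{-582 + \frac{1}{11} \cdot 2783} = \frac{1}{-582 + 253} = \frac{1}{-329} = - \frac{1}{329}$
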